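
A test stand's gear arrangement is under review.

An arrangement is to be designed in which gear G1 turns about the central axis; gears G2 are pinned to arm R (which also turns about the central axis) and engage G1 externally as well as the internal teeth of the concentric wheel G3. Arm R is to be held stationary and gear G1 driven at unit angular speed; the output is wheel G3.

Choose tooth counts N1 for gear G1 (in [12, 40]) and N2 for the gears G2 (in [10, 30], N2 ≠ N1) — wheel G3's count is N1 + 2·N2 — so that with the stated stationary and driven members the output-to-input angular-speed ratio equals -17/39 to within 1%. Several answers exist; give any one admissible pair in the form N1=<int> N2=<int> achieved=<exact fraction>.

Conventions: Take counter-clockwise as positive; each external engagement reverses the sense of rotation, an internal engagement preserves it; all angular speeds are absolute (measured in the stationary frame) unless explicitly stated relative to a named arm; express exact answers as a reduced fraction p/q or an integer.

N1=17 N2=11 achieved=-17/39

topology: planetary set — design target -17/39, arm = carrier (Willis)
Willis with ω_arm = 0: ω_ring/ω_sun = −N1/N3; set equal to -17/39  ⇒  N3/N1 = −1/(-17/39) = 39/17
N3 = N1 + 2·N2  ⇒  N2/N1 = (N3/N1 − 1)/2 = (39/17 − 1)/2 = 11/17
smallest multiple with N1 ≥ 12 and N2 ≥ 10: k = 1  ⇒  N1 = 1·17 = 17, N2 = 1·11 = 11 (N1 ≤ 40, N2 ≤ 30, N2 ≠ N1 ✓), N3 = 17 + 2·11 = 39
check: −N1/N3 with N1 = 17, N3 = 39 gives -17/39; |achieved − target| = 0 ≤ 17/3900 ✓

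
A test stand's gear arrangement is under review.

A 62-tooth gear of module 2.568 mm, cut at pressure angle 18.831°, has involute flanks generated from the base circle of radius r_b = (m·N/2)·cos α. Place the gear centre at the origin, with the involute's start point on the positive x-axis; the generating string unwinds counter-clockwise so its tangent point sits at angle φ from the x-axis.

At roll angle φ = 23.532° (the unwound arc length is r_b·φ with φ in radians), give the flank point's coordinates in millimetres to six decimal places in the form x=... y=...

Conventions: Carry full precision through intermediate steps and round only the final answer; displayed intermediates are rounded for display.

x=81.436364 y=1.710841

recognized (one wheel, involute flank): single-mesh tooth geometry, m = 2.568, N = 62
pitch radius r_p = m·N/2 = 2.568·62/2 = 79.608000
base radius r_b = r_p·cos α = 79.608000·cos 18.831° = 75.346963
roll angle φ = 23.532° = 0.41071088 rad
x = r_b·(cos φ + φ·sin φ) = 81.436364
y = r_b·(sin φ − φ·cos φ) = 1.710841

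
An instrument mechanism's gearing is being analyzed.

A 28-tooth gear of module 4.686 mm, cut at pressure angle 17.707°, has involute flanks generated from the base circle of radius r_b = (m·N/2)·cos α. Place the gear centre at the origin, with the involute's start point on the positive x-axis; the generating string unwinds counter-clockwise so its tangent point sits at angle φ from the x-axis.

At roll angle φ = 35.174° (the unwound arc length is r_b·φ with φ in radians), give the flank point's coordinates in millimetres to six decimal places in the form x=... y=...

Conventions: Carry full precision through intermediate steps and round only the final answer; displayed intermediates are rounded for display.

recognized (one wheel, involute flank): single-mesh tooth geometry, m = 4.686, N = 28
pitch radius r_p = m·N/2 = 4.686·28/2 = 65.604000
base radius r_b = r_p·cos α = 65.604000·cos 17.707° = 62.495967
roll angle φ = 35.174° = 0.61390211 rad
x = r_b·(cos φ + φ·sin φ) = 73.186010
y = r_b·(sin φ − φ·cos φ) = 4.640572

x=73.186010 y=4.640572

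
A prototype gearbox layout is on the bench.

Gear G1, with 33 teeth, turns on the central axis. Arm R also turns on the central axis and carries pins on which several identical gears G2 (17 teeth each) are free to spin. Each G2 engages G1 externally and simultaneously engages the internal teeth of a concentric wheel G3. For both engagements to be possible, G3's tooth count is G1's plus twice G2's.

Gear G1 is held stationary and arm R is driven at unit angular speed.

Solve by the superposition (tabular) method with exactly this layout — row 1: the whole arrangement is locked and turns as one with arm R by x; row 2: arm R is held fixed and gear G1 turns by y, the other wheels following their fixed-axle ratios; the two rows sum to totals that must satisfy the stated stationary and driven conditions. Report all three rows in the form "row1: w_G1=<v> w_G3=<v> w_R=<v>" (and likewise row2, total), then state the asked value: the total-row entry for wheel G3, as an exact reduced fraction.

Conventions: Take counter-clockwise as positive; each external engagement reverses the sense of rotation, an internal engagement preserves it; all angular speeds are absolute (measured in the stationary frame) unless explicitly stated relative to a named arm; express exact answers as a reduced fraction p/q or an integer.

class = planetary set [G3 = 33+2·17 = 67; Willis about the carrier]
row 1 (train locked, turned with arm): all members turn x
row 2: sun turns y, ring = −(33/67)·y, arm 0
boundary: total ω_sun = x + y = 0 and total ω_arm = x = 1  ⇒  y = -1, x = 1
row 2 ring = −(33/67)·(-1) = 33/67
totals (row 1 + row 2): sun 1 + (-1) = 0, ring 1 + 33/67 = 100/67, arm 1 + 0 = 1
asked cell (total, ring) = 100/67

row1: w_G1=1 w_G3=1 w_R=1
row2: w_G1=-1 w_G3=33/67 w_R=0
total: w_G1=0 w_G3=100/67 w_R=1
asked value: 100/67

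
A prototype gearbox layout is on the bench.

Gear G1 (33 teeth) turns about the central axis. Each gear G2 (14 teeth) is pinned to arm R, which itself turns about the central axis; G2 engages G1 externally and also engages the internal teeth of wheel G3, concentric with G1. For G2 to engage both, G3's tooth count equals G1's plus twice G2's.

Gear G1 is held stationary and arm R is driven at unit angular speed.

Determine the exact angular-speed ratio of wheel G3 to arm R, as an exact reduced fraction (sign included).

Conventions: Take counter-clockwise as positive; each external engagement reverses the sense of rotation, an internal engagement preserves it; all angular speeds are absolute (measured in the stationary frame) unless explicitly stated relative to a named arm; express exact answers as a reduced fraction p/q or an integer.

recognized (axles ride arm R): planetary set, 33/14/61 teeth
ring teeth: 33 + 2·14 = 61
33(ω_sun−ω_arm) = −61(ω_ring−ω_arm),  ω_sun = 0, ω_arm = 1
ω_ring = 1 − (33/61)(0−1) = 94/61
ω_out/ω_in = 94/61

94/61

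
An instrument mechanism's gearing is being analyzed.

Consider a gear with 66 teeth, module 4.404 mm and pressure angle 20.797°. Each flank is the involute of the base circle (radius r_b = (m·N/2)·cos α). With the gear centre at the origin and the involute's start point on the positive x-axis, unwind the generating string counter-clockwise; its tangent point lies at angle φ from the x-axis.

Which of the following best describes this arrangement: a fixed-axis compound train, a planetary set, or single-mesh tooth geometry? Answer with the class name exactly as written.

single-mesh tooth geometry

recognized (one wheel, involute flank): single-mesh tooth geometry, m = 4.404, N = 66
classification: single-mesh tooth geometry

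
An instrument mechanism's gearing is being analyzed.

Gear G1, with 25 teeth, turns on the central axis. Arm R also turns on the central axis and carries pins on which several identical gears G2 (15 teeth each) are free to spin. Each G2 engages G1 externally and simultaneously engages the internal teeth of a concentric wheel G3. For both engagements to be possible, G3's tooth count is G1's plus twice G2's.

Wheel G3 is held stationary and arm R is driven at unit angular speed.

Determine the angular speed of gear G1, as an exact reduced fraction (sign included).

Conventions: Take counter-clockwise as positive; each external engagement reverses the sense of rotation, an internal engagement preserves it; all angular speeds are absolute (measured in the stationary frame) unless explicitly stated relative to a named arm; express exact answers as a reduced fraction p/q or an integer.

16/5

topology: planetary set — G1 25T / G2 15T / G3 55T, arm = carrier (Willis)
ring teeth: 25 + 2·15 = 55
25(ω_sun−ω_arm) = −55(ω_ring−ω_arm),  ω_ring = 0, ω_arm = 1
ω_sun = 1 − (55/25)(0−1) = 16/5
exact speed ratio = 16/5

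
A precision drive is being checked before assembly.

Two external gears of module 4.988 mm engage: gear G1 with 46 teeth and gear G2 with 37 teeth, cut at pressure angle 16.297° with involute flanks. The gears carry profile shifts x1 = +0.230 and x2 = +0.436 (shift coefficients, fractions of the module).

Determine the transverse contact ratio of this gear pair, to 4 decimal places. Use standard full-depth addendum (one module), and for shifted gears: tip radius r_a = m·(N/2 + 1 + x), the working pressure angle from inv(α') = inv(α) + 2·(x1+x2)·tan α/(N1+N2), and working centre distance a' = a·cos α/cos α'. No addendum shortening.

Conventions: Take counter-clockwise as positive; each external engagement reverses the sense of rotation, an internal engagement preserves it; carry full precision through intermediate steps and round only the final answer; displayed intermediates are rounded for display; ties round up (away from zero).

single-mesh involute tooth geometry (46T engaging 37T at module 4.988)
base radii: r_b1 = 110.114388, r_b2 = 88.570269
tip radii: r_a1 = 120.859240, r_a2 = 99.440768
inv(α') = inv(16.297°) + 2·(+0.230+0.436)·tan α/(46+37) = 0.01261923  ⇒  α' = 18.95357°
a' = a·cos α / cos α' = 207.0020·cos 16.297°/cos 18.95357° = 210.074452
action lengths: √(r_a1²−r_b1²) = 49.817441, √(r_a2²−r_b2²) = 45.208117
base pitch p_b = π·m·cos α = 15.040633
CR = (49.817441 + 45.208117 − 210.074452·sin 18.95357°)/15.040633 = 1.781374
contact ratio ≈ 1.7814

1.7814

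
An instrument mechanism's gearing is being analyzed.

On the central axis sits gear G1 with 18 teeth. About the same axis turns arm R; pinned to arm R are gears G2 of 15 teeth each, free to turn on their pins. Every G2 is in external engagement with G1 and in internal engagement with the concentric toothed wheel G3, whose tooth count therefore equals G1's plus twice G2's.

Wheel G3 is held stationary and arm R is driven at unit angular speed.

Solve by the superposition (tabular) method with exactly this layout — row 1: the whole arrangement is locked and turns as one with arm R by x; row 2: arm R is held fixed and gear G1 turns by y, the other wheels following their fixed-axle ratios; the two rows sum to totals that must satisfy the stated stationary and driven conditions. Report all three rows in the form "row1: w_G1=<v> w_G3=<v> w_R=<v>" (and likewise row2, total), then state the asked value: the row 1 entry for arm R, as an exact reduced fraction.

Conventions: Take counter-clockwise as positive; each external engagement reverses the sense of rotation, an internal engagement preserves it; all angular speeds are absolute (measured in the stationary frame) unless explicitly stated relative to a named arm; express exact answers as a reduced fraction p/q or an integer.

recognized (axles ride arm R): planetary set, 18/15/48 teeth
row 1: whole set turns with the arm by x
row 2 (arm held, sun turns y): ω_ring = −(18/48)·y, ω_arm = 0
boundary: total ω_ring = x − (18/48)·y = 0 and total ω_arm = x = 1  ⇒  y = 8/3, x = 1
row 2 ring = −(18/48)·8/3 = -1
totals (row 1 + row 2): sun 1 + 8/3 = 11/3, ring 1 + (-1) = 0, arm 1 + 0 = 1
asked cell (row1, arm) = 1

row1: w_G1=1 w_G3=1 w_R=1
row2: w_G1=8/3 w_G3=-1 w_R=0
total: w_G1=11/3 w_G3=0 w_R=1
asked value: 1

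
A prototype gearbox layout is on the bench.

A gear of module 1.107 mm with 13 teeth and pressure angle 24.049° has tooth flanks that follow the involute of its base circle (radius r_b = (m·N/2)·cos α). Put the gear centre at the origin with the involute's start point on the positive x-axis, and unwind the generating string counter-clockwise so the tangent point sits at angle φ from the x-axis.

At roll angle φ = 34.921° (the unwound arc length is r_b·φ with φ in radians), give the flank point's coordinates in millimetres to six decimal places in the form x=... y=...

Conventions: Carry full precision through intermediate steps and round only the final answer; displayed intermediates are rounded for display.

x=7.680347 y=0.477724

class = single-mesh tooth geometry [base-circle involute, m = 1.107, 13T]
pitch radius r_p = m·N/2 = 1.107·13/2 = 7.195500
base radius r_b = r_p·cos α = 7.195500·cos 24.049° = 6.570911
roll angle φ = 34.921° = 0.60948643 rad
x = r_b·(cos φ + φ·sin φ) = 7.680347
y = r_b·(sin φ − φ·cos φ) = 0.477724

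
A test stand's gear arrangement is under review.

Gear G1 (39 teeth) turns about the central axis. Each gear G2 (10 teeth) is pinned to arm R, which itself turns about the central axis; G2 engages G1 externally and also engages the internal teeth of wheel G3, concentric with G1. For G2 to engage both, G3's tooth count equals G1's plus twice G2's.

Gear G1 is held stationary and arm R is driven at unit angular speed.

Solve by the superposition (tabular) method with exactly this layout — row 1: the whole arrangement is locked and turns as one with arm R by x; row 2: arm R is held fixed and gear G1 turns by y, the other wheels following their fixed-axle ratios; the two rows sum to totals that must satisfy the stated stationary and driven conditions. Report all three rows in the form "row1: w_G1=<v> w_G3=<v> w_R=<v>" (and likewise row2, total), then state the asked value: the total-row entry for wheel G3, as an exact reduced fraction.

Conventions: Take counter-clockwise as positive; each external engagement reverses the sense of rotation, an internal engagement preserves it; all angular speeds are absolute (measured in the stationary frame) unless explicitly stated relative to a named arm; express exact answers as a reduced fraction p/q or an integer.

topology: planetary set — G1 39T / G2 10T / G3 59T, arm = carrier (Willis)
row 1: whole set turns with the arm by x
row 2 (arm held, sun turns y): ω_ring = −(39/59)·y, ω_arm = 0
boundary: total ω_sun = x + y = 0 and total ω_arm = x = 1  ⇒  y = -1, x = 1
row 2 ring = −(39/59)·(-1) = 39/59
totals (row 1 + row 2): sun 1 + (-1) = 0, ring 1 + 39/59 = 98/59, arm 1 + 0 = 1
asked cell (total, ring) = 98/59

row1: w_G1=1 w_G3=1 w_R=1
row2: w_G1=-1 w_G3=39/59 w_R=0
total: w_G1=0 w_G3=98/59 w_R=1
asked value: 98/59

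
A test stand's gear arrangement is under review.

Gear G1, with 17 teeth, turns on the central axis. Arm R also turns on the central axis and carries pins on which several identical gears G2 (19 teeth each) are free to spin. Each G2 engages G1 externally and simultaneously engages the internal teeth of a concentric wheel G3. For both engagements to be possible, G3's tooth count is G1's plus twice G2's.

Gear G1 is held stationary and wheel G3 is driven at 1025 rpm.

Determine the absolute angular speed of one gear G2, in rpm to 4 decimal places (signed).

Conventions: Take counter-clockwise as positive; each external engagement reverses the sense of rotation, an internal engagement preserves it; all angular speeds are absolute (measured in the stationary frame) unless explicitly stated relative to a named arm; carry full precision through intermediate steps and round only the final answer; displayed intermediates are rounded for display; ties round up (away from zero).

topology: planetary set — G1 17T / G2 19T / G3 55T, arm = carrier (Willis)
normalise by the input: solve with ω_ring = 1, then scale by 1025 rpm
ring teeth: 17 + 2·19 = 55
17(ω_sun−ω_arm) = −55(ω_ring−ω_arm),  ω_sun = 0, ω_ring = 1
17(0−ω_arm) = −55(1−ω_arm)  ⇒  72·ω_arm = 55  ⇒  ω_arm = 55/72
sun–planet mesh: 17·(0−55/72) = −19·(ω_p−ω_arm)  ⇒  ω_p−ω_arm = 935/1368
ω_p = 55/72 + 935/1368 = 55/38
scale: ω_p = 55/38 × 1025 rpm = +1483.5526 rpm

+1483.5526 rpm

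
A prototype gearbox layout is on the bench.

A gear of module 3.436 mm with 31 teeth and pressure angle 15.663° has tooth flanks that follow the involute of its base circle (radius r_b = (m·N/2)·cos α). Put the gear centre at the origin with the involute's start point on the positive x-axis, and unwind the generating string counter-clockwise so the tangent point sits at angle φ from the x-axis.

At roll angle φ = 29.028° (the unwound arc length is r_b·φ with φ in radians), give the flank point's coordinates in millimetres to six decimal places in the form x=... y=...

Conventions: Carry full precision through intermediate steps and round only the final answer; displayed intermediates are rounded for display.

x=57.445271 y=2.166329

class = single-mesh tooth geometry [base-circle involute, m = 3.436, 31T]
pitch radius r_p = m·N/2 = 3.436·31/2 = 53.258000
base radius r_b = r_p·cos α = 53.258000·cos 15.663° = 51.280333
roll angle φ = 29.028° = 0.50663418 rad
x = r_b·(cos φ + φ·sin φ) = 57.445271
y = r_b·(sin φ − φ·cos φ) = 2.166329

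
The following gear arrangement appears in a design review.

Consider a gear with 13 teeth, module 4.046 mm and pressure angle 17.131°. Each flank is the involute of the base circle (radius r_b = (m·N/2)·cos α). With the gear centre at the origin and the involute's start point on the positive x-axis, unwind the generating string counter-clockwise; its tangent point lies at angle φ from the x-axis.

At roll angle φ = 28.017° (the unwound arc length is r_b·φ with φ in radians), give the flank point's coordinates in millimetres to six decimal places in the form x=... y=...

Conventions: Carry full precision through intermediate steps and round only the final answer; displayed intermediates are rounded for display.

class = single-mesh tooth geometry [base-circle involute, m = 4.046, 13T]
pitch radius r_p = m·N/2 = 4.046·13/2 = 26.299000
base radius r_b = r_p·cos α = 26.299000·cos 17.131° = 25.132213
roll angle φ = 28.017° = 0.48898890 rad
x = r_b·(cos φ + φ·sin φ) = 27.959656
y = r_b·(sin φ − φ·cos φ) = 0.956283

x=27.959656 y=0.956283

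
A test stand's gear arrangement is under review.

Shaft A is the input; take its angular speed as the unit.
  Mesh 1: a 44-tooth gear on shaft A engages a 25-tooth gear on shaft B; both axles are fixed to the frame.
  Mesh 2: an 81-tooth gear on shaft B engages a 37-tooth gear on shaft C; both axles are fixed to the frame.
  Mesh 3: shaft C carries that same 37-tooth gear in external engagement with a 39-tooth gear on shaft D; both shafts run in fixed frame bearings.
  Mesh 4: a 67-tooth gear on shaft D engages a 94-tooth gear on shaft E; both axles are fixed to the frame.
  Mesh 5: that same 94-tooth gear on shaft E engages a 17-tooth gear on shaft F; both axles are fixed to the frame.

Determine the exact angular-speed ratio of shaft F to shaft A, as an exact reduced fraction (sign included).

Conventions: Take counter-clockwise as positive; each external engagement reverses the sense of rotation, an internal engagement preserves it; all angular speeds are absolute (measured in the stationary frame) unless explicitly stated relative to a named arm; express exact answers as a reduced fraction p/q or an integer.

-79596/5525

class = fixed-axis compound train [5 meshes; 5 ratios multiply, 5 sense flips]
mesh 1 [44T→25T]: running ratio 44/25, sense −
mesh 2 [81T→37T]: running ratio 3564/925, sense +
mesh 3 [37T→39T]: running ratio 1188/325, sense −
mesh 4 [67T→94T]: running ratio 39798/15275, sense +
mesh 5 [94T→17T]: running ratio 79596/5525, sense −
ω_out/ω_in = -79596/5525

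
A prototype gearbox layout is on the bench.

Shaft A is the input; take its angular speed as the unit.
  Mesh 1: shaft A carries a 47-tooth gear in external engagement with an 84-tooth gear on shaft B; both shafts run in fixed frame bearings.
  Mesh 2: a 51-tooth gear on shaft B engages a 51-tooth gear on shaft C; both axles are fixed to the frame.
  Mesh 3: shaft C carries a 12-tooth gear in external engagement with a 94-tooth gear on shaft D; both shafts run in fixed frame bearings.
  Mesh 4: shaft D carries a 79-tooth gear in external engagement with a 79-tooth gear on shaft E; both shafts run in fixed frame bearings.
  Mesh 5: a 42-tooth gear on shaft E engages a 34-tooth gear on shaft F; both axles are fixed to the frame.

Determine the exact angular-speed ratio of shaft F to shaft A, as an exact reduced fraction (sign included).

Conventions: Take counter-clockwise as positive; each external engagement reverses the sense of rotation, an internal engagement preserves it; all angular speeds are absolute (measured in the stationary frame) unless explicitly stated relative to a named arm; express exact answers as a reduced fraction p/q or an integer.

-3/34

class = fixed-axis compound train [5 meshes; 5 ratios multiply, 5 sense flips]
mesh 1 [47T→84T]: running ratio 47/84, sense −
mesh 2 [51T→51T]: running ratio 47/84, sense +
mesh 3 [12T→94T]: running ratio 1/14, sense −
mesh 4 [79T→79T]: running ratio 1/14, sense +
mesh 5 [42T→34T]: running ratio 3/34, sense −
ω_out/ω_in = -3/34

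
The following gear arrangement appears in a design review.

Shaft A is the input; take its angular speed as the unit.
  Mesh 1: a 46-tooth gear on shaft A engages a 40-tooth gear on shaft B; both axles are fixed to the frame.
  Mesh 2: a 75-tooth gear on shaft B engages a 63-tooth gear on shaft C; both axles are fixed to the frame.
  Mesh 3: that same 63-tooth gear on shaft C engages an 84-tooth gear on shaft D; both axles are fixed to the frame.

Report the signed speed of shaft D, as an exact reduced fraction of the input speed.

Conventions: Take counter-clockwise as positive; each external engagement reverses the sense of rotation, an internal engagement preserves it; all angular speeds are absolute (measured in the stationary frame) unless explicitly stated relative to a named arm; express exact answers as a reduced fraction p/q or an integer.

3-mesh fixed-axis compound train (all bearings frame-fixed)
mesh 1 [46T→40T]: |ω|/ω_in = 1×46/40 = 23/20, sense flips to −
mesh 2 [75T→63T]: |ω|/ω_in = (23/20)×75/63 = 115/84, sense flips to +
mesh 3 [63T→84T]: |ω|/ω_in = (115/84)×63/84 = 115/112, sense flips to −
signed output speed (× input speed) = -115/112

-115/112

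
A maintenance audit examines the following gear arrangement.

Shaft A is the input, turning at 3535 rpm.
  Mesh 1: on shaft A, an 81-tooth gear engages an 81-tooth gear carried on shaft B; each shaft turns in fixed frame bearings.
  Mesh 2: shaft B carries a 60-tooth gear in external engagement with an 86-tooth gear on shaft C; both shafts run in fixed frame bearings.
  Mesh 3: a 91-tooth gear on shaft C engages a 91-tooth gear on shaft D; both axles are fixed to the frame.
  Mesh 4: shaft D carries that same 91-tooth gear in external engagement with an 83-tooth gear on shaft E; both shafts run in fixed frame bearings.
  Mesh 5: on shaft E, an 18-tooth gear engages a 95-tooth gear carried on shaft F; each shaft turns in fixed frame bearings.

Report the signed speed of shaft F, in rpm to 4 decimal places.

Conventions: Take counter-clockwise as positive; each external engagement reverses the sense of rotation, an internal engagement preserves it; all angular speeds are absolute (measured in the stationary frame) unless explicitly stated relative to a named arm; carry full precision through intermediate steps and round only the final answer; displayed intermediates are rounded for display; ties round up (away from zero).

5-mesh fixed-axis compound train (all bearings frame-fixed)
mesh 1 [81T→81T]: ω = 3535.0000×81/81 = 3535.0000 rpm, sense flips to −
mesh 2 [60T→86T]: ω = 3535.0000×60/86 = 2466.2791 rpm, sense flips to +
mesh 3 [91T→91T]: ω = 2466.2791×91/91 = 2466.2791 rpm, sense flips to −
mesh 4 [91T→83T]: ω = 2466.2791×91/83 = 2703.9927 rpm, sense flips to +
mesh 5 [18T→95T]: ω = 2703.9927×18/95 = 512.3355 rpm, sense flips to −
signed output speed = -512.3355 rpm

-512.3355 rpm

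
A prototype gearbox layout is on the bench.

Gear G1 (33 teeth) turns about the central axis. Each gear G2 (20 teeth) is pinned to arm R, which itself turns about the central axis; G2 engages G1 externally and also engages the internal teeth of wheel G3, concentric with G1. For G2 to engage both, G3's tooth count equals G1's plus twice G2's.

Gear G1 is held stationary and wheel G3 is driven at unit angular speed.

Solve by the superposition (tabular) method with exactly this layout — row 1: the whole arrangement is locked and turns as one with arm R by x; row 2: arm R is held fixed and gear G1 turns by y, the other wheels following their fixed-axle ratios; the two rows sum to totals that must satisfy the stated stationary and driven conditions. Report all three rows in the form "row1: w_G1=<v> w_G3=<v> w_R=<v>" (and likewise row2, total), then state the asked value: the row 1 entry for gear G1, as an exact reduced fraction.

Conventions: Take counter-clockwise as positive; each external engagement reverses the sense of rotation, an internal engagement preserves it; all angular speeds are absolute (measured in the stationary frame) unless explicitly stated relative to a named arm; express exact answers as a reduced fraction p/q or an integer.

planetary set (33T centre, 20T on arm, 73T internal) — Willis relation
row 1: whole set turns with the arm by x
row 2: sun turns y, ring = −(33/73)·y, arm 0
boundary: total ω_sun = x + y = 0 and total ω_ring = x − (33/73)·y = 1  ⇒  y = -73/106, x = 73/106
row 2 ring = −(33/73)·(-73/106) = 33/106
totals (row 1 + row 2): sun 73/106 + (-73/106) = 0, ring 73/106 + 33/106 = 1, arm 73/106 + 0 = 73/106
asked cell (row1, sun) = 73/106

row1: w_G1=73/106 w_G3=73/106 w_R=73/106
row2: w_G1=-73/106 w_G3=33/106 w_R=0
total: w_G1=0 w_G3=1 w_R=73/106
asked value: 73/106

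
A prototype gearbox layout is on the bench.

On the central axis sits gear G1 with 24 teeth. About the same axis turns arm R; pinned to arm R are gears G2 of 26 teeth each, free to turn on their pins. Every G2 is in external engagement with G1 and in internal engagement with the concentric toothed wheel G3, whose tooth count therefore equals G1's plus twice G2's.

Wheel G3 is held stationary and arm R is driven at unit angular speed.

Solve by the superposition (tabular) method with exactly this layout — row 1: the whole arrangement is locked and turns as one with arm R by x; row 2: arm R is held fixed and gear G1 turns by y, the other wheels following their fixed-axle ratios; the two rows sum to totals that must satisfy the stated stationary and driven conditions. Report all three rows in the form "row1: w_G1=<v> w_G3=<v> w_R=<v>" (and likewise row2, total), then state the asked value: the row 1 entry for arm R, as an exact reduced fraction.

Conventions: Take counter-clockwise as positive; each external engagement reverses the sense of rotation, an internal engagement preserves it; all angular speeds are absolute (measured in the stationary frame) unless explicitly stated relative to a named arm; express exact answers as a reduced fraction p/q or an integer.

row1: w_G1=1 w_G3=1 w_R=1
row2: w_G1=19/6 w_G3=-1 w_R=0
total: w_G1=25/6 w_G3=0 w_R=1
asked value: 1

topology: planetary set — G1 24T / G2 26T / G3 76T, arm = carrier (Willis)
row 1 — lock + rotate with arm: ω_sun = ω_ring = ω_arm = x
superposition row 2 [arm held]: sun y, ring −(24/76)·y, arm 0
boundary: total ω_ring = x − (24/76)·y = 0 and total ω_arm = x = 1  ⇒  y = 19/6, x = 1
row 2 ring = −(24/76)·19/6 = -1
totals (row 1 + row 2): sun 1 + 19/6 = 25/6, ring 1 + (-1) = 0, arm 1 + 0 = 1
asked cell (row1, arm) = 1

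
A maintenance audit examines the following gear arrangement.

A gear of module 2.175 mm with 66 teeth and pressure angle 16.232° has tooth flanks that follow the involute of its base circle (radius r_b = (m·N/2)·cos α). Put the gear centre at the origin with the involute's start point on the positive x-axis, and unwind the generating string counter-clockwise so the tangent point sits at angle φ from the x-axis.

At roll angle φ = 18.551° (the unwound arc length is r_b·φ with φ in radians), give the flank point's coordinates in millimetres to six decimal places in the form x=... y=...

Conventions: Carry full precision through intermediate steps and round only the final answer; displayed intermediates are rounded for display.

x=72.431921 y=0.771543

single-mesh involute tooth geometry (66T wheel at module 2.175)
pitch radius r_p = m·N/2 = 2.175·66/2 = 71.775000
base radius r_b = r_p·cos α = 71.775000·cos 16.232° = 68.913885
roll angle φ = 18.551° = 0.32377603 rad
x = r_b·(cos φ + φ·sin φ) = 72.431921
y = r_b·(sin φ − φ·cos φ) = 0.771543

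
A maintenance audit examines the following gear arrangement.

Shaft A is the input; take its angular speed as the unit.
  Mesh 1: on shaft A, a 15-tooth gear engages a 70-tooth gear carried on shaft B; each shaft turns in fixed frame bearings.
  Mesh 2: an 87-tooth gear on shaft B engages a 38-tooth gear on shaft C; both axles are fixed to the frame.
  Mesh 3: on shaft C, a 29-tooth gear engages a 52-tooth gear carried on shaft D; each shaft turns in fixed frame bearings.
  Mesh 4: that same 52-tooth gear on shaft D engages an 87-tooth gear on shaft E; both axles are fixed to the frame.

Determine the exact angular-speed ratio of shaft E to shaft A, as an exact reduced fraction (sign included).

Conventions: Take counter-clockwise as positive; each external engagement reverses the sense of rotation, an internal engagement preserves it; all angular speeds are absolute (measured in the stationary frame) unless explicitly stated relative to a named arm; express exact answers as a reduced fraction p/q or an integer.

87/532

class = fixed-axis compound train [4 meshes; 4 ratios multiply, 4 sense flips]
mesh 1 [15T→70T]: running ratio 3/14, sense −
mesh 2 [87T→38T]: running ratio 261/532, sense +
mesh 3 [29T→52T]: running ratio 7569/27664, sense −
mesh 4 [52T→87T]: running ratio 87/532, sense +
ω_out/ω_in = 87/532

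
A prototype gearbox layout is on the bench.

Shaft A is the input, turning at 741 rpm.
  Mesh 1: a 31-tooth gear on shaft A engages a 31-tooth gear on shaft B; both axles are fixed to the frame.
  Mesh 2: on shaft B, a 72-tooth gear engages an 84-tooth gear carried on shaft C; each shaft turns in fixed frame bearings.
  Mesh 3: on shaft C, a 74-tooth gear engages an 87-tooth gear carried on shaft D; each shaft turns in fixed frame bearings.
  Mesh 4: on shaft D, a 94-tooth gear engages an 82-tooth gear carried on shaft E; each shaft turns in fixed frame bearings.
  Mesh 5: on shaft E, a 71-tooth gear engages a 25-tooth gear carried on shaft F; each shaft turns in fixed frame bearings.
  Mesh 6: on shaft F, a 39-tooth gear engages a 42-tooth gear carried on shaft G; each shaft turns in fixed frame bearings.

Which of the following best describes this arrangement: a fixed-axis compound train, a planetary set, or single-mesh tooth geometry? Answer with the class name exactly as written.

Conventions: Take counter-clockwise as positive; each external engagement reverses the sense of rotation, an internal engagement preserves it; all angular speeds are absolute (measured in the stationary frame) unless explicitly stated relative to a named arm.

fixed-axis compound train

6-mesh fixed-axis compound train (all bearings frame-fixed)
classification: fixed-axis compound train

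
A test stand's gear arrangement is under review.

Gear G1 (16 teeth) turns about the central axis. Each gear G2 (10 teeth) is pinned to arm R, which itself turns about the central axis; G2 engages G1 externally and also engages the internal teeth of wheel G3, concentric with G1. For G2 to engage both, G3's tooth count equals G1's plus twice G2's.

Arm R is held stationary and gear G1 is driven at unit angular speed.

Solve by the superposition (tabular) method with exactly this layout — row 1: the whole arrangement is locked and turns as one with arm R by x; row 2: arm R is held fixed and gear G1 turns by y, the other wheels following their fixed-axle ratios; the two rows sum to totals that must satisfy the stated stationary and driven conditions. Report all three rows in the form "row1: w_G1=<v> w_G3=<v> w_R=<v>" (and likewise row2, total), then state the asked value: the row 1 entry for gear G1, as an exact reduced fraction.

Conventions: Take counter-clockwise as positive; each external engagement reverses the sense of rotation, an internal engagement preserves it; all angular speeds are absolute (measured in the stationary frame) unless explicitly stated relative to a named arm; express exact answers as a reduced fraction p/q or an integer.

topology: planetary set — G1 16T / G2 10T / G3 36T, arm = carrier (Willis)
row 1 (train locked, turned with arm): all members turn x
row 2 — arm fixed, fixed-axis ratios: sun y, ring −(16/36)·y, arm 0
boundary: total ω_arm = x = 0 and total ω_sun = x + y = 1  ⇒  y = 1, x = 0
row 2 ring = −(16/36)·1 = -4/9
totals (row 1 + row 2): sun 0 + 1 = 1, ring 0 + (-4/9) = -4/9, arm 0 + 0 = 0
asked cell (row1, sun) = 0

row1: w_G1=0 w_G3=0 w_R=0
row2: w_G1=1 w_G3=-4/9 w_R=0
total: w_G1=1 w_G3=-4/9 w_R=0
asked value: 0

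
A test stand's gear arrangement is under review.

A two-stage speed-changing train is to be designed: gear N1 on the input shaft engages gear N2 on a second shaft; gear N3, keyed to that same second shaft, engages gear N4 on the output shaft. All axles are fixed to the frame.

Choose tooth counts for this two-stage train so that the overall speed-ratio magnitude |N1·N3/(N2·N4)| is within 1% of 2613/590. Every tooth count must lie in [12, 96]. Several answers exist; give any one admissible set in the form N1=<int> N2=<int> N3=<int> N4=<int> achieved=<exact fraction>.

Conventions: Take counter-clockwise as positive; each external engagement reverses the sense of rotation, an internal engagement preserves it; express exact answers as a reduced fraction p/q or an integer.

design class (target 2613/590): fixed-axis compound train
target = 2613/590 in lowest terms: an exact hit needs N1·N3 = k·2613 and N2·N4 = k·590 for one integer k, every count in [12, 96]; additionally prefer no 1:1 stage (N1 ≠ N2, N3 ≠ N4)
k = 1: no 1:1-free in-range split of k·2613 and k·590 into factor pairs; take k = 2
k = 2: N1·N3 = 5226 = 67·78, N2·N4 = 1180 = 20·59
achieved = 67·78/(20·59) = 2613/590; |achieved − target| = 0 ≤ 2613/59000 ✓

N1=67 N2=20 N3=78 N4=59 achieved=2613/590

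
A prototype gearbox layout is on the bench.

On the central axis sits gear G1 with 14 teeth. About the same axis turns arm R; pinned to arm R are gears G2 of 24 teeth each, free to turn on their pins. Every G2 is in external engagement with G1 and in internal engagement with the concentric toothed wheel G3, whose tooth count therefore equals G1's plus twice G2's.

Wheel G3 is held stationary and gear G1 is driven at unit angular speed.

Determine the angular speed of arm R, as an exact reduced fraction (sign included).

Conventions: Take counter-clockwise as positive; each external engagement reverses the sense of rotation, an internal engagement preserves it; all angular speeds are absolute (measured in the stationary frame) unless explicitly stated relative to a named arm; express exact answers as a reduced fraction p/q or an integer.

topology: planetary set — G1 14T / G2 24T / G3 62T, arm = carrier (Willis)
ring teeth: 14 + 2·24 = 62
14(ω_sun−ω_arm) = −62(ω_ring−ω_arm),  ω_ring = 0, ω_sun = 1
14(1−ω_arm) = −62(0−ω_arm)  ⇒  76·ω_arm = 14  ⇒  ω_arm = 7/38
exact speed ratio = 7/38

7/38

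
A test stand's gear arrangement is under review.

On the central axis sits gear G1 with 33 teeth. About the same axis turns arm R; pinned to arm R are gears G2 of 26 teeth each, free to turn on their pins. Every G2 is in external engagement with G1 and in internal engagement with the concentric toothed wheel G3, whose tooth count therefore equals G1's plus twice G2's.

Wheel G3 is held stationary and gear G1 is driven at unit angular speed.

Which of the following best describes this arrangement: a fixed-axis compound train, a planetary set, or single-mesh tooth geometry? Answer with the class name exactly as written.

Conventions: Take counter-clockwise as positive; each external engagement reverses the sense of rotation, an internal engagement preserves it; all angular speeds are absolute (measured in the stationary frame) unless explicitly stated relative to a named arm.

recognized (axles ride arm R): planetary set, 33/26/85 teeth
classification: planetary set

planetary set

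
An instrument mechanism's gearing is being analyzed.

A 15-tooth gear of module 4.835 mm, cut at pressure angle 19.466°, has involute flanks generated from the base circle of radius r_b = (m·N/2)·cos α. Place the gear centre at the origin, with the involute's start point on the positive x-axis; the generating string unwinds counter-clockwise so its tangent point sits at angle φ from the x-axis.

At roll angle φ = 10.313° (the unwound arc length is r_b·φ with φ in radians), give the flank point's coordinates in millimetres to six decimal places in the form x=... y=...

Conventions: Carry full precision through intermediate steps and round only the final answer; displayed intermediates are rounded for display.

x=34.739084 y=0.066245

class = single-mesh tooth geometry [base-circle involute, m = 4.835, 15T]
pitch radius r_p = m·N/2 = 4.835·15/2 = 36.262500
base radius r_b = r_p·cos α = 36.262500·cos 19.466° = 34.189714
roll angle φ = 10.313° = 0.17999581 rad
x = r_b·(cos φ + φ·sin φ) = 34.739084
y = r_b·(sin φ − φ·cos φ) = 0.066245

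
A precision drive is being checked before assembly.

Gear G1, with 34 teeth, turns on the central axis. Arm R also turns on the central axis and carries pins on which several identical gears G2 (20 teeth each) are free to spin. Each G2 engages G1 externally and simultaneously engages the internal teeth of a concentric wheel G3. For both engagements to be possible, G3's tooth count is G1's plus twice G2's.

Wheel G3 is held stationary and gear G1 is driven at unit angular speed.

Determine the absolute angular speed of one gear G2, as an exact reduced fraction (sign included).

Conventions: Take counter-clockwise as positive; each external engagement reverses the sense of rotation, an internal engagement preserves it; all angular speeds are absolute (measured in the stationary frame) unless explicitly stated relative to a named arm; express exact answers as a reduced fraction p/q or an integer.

class = planetary set [G3 = 34+2·20 = 74; Willis about the carrier]
ring teeth: 34 + 2·20 = 74
34(ω_sun−ω_arm) = −74(ω_ring−ω_arm),  ω_ring = 0, ω_sun = 1
34(1−ω_arm) = −74(0−ω_arm)  ⇒  108·ω_arm = 34  ⇒  ω_arm = 17/54
sun–planet mesh: 34·(1−17/54) = −20·(ω_p−ω_arm)  ⇒  ω_p−ω_arm = -629/540
ω_p = 17/54 − 629/540 = -17/20
exact speed ratio = -17/20

-17/20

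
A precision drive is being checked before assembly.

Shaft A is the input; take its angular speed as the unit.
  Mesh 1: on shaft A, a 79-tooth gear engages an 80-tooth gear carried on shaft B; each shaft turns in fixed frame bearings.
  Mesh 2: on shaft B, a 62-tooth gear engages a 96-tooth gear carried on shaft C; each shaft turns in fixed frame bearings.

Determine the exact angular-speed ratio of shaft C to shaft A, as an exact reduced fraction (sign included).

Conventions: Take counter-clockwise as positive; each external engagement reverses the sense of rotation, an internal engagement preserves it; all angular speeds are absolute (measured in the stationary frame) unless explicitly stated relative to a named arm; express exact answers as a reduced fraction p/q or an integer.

class = fixed-axis compound train [2 meshes; 2 ratios multiply, 2 sense flips]
mesh 1 [79T→80T]: running ratio 79/80, sense −
mesh 2 [62T→96T]: running ratio 2449/3840, sense +
ω_out/ω_in = 2449/3840

2449/3840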